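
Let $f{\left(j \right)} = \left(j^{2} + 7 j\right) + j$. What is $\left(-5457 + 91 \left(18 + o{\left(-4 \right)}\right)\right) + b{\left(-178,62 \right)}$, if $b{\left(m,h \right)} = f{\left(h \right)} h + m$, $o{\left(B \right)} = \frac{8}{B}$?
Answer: $264901$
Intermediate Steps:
$f{\left(j \right)} = j^{2} + 8 j$
$b{\left(m,h \right)} = m + h^{2} \left(8 + h\right)$ ($b{\left(m,h \right)} = h \left(8 + h\right) h + m = h^{2} \left(8 + h\right) + m = m + h^{2} \left(8 + h\right)$)
$\left(-5457 + 91 \left(18 + o{\left(-4 \right)}\right)\right) + b{\left(-178,62 \right)} = \left(-5457 + 91 \left(18 + \frac{8}{-4}\right)\right) - \left(178 - 62^{2} \left(8 + 62\right)\right) = \left(-5457 + 91 \left(18 + 8 \left(- \frac{1}{4}\right)\right)\right) + \left(-178 + 3844 \cdot 70\right) = \left(-5457 + 91 \left(18 - 2\right)\right) + \left(-178 + 269080\right) = \left(-5457 + 91 \cdot 16\right) + 268902 = \left(-5457 + 1456\right) + 268902 = -4001 + 268902 = 264901$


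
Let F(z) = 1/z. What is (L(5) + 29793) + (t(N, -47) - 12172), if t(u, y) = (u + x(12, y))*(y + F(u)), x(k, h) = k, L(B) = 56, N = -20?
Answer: 90267/5 ≈ 18053.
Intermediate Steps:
t(u, y) = (12 + u)*(y + 1/u) (t(u, y) = (u + 12)*(y + 1/u) = (12 + u)*(y + 1/u))
(L(5) + 29793) + (t(N, -47) - 12172) = (56 + 29793) + ((1 + 12*(-47) + 12/(-20) - 20*(-47)) - 12172) = 29849 + ((1 - 564 + 12*(-1/20) + 940) - 12172) = 29849 + ((1 - 564 - 3/5 + 940) - 12172) = 29849 + (1882/5 - 12172) = 29849 - 58978/5 = 90267/5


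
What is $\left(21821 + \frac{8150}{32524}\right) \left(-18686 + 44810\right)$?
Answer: $\frac{4635144445974}{8131} \approx 5.7006 \cdot 10^{8}$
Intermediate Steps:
$\left(21821 + \frac{8150}{32524}\right) \left(-18686 + 44810\right) = \left(21821 + 8150 \cdot \frac{1}{32524}\right) 26124 = \left(21821 + \frac{4075}{16262}\right) 26124 = \frac{354857177}{16262} \cdot 26124 = \frac{4635144445974}{8131}$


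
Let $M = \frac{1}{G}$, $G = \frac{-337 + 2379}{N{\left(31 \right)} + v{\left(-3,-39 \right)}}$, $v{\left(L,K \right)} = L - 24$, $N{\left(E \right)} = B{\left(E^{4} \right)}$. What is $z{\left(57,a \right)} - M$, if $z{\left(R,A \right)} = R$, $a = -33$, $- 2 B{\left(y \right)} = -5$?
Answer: $\frac{232837}{4084} \approx 57.012$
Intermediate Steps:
$B{\left(y \right)} = \frac{5}{2}$ ($B{\left(y \right)} = \left(- \frac{1}{2}\right) \left(-5\right) = \frac{5}{2}$)
$N{\left(E \right)} = \frac{5}{2}$
$v{\left(L,K \right)} = -24 + L$ ($v{\left(L,K \right)} = L - 24 = -24 + L$)
$G = - \frac{4084}{49}$ ($G = \frac{-337 + 2379}{\frac{5}{2} - 27} = \frac{2042}{\frac{5}{2} - 27} = \frac{2042}{- \frac{49}{2}} = 2042 \left(- \frac{2}{49}\right) = - \frac{4084}{49} \approx -83.347$)
$M = - \frac{49}{4084}$ ($M = \frac{1}{- \frac{4084}{49}} = - \frac{49}{4084} \approx -0.011998$)
$z{\left(57,a \right)} - M = 57 - - \frac{49}{4084} = 57 + \frac{49}{4084} = \frac{232837}{4084}$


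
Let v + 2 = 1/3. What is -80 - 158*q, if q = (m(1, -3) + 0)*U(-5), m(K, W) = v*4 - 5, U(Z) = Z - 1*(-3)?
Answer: -11300/3 ≈ -3766.7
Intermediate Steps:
v = -5/3 (v = -2 + 1/3 = -2 + ⅓ = -5/3 ≈ -1.6667)
U(Z) = 3 + Z (U(Z) = Z + 3 = 3 + Z)
m(K, W) = -35/3 (m(K, W) = -5/3*4 - 5 = -20/3 - 5 = -35/3)
q = 70/3 (q = (-35/3 + 0)*(3 - 5) = -35/3*(-2) = 70/3 ≈ 23.333)
-80 - 158*q = -80 - 158*70/3 = -80 - 11060/3 = -11300/3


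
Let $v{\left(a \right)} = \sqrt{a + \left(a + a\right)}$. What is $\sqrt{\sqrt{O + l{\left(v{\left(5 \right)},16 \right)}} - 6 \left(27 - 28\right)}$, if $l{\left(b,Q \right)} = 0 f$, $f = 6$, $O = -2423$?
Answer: $\sqrt{6 + i \sqrt{2423}} \approx 5.272 + 4.6684 i$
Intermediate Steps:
$v{\left(a \right)} = \sqrt{3} \sqrt{a}$ ($v{\left(a \right)} = \sqrt{a + 2 a} = \sqrt{3 a} = \sqrt{3} \sqrt{a}$)
$l{\left(b,Q \right)} = 0$ ($l{\left(b,Q \right)} = 0 \cdot 6 = 0$)
$\sqrt{\sqrt{O + l{\left(v{\left(5 \right)},16 \right)}} - 6 \left(27 - 28\right)} = \sqrt{\sqrt{-2423 + 0} - 6 \left(27 - 28\right)} = \sqrt{\sqrt{-2423} - -6} = \sqrt{i \sqrt{2423} + 6} = \sqrt{6 + i \sqrt{2423}}$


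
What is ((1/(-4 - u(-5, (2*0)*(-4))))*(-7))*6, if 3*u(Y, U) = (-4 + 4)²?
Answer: 21/2 ≈ 10.500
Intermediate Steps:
u(Y, U) = 0 (u(Y, U) = (-4 + 4)²/3 = (⅓)*0² = (⅓)*0 = 0)
((1/(-4 - u(-5, (2*0)*(-4))))*(-7))*6 = ((1/(-4 - 1*0))*(-7))*6 = ((1/(-4 + 0))*(-7))*6 = ((1/(-4))*(-7))*6 = ((1*(-¼))*(-7))*6 = -¼*(-7)*6 = (7/4)*6 = 21/2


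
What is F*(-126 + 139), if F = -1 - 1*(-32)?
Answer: 403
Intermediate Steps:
F = 31 (F = -1 + 32 = 31)
F*(-126 + 139) = 31*(-126 + 139) = 31*13 = 403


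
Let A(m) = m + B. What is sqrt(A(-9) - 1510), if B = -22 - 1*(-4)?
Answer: I*sqrt(1537) ≈ 39.205*I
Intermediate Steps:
B = -18 (B = -22 + 4 = -18)
A(m) = -18 + m (A(m) = m - 18 = -18 + m)
sqrt(A(-9) - 1510) = sqrt((-18 - 9) - 1510) = sqrt(-27 - 1510) = sqrt(-1537) = I*sqrt(1537)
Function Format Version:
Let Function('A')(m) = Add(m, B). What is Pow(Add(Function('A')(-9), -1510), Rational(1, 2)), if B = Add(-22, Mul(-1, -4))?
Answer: Mul(I, Pow(1537, Rational(1, 2))) ≈ Mul(39.205, I)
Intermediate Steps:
B = -18 (B = Add(-22, 4) = -18)
Function('A')(m) = Add(-18, m) (Function('A')(m) = Add(m, -18) = Add(-18, m))
Pow(Add(Function('A')(-9), -1510), Rational(1, 2)) = Pow(Add(Add(-18, -9), -1510), Rational(1, 2)) = Pow(Add(-27, -1510), Rational(1, 2)) = Pow(-1537, Rational(1, 2)) = Mul(I, Pow(1537, Rational(1, 2)))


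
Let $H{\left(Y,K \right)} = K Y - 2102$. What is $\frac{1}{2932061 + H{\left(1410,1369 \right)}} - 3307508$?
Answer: $- \frac{16075312449491}{4860249} \approx -3.3075 \cdot 10^{6}$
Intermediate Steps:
$H{\left(Y,K \right)} = -2102 + K Y$
$\frac{1}{2932061 + H{\left(1410,1369 \right)}} - 3307508 = \frac{1}{2932061 + \left(-2102 + 1369 \cdot 1410\right)} - 3307508 = \frac{1}{2932061 + \left(-2102 + 1930290\right)} - 3307508 = \frac{1}{2932061 + 1928188} - 3307508 = \frac{1}{4860249} - 3307508 = - \frac{16075312449491}{4860249}$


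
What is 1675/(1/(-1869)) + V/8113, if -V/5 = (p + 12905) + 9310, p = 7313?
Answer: -25398502615/8113 ≈ -3.1306e+6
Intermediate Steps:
V = -147640 (V = -5*((7313 + 12905) + 9310) = -5*(20218 + 9310) = -5*29528 = -147640)
1675/(1/(-1869)) + V/8113 = 1675/(1/(-1869)) - 147640/8113 = 1675/(-1/1869) - 147640*1/8113 = 1675*(-1869) - 147640/8113 = -3130575 - 147640/8113 = -25398502615/8113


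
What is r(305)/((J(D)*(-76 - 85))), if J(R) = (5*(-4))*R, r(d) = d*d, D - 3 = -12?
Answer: -18605/5796 ≈ -3.2100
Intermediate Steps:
D = -9 (D = 3 - 12 = -9)
r(d) = d²
J(R) = -20*R
r(305)/((J(D)*(-76 - 85))) = 305²/(((-20*(-9))*(-76 - 85))) = 93025/((180*(-161))) = 93025/(-28980) = 93025*(-1/28980) = -18605/5796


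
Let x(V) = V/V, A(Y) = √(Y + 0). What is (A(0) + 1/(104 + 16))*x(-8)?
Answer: 1/120 ≈ 0.0083333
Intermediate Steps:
A(Y) = √Y
x(V) = 1
(A(0) + 1/(104 + 16))*x(-8) = (√0 + 1/(104 + 16))*1 = (0 + 1/120)*1 = (1/120)*1 = 1/120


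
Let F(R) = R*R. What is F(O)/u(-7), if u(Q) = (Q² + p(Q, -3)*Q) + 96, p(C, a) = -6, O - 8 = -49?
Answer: 1681/187 ≈ 8.9893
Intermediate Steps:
O = -41 (O = 8 - 49 = -41)
F(R) = R²
u(Q) = 96 + Q² - 6*Q (u(Q) = (Q² - 6*Q) + 96 = 96 + Q² - 6*Q)
F(O)/u(-7) = (-41)²/(96 + (-7)² - 6*(-7)) = 1681/(96 + 49 + 42) = 1681/187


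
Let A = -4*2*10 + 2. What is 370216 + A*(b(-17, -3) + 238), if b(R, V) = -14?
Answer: 352744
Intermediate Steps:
A = -78 (A = -8*10 + 2 = -80 + 2 = -78)
370216 + A*(b(-17, -3) + 238) = 370216 - 78*(-14 + 238) = 370216 - 78*224 = 370216 - 17472 = 352744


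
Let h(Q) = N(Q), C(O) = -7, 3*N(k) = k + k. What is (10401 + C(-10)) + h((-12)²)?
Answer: 10490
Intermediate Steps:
N(k) = 2*k/3 (N(k) = (k + k)/3 = (2*k)/3 = 2*k/3)
h(Q) = 2*Q/3
(10401 + C(-10)) + h((-12)²) = (10401 - 7) + (⅔)*(-12)² = 10394 + (⅔)*144 = 10394 + 96 = 10490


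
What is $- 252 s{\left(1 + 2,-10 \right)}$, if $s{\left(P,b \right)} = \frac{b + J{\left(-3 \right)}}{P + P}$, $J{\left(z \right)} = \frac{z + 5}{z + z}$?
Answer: $434$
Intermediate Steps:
$J{\left(z \right)} = \frac{5 + z}{2 z}$
$s{\left(P,b \right)} = \frac{- \frac{1}{3} + b}{2 P}$ ($s{\left(P,b \right)} = \frac{b + \frac{5 - 3}{2 \left(-3\right)}}{P + P} = \frac{b + \frac{1}{2} \left(- \frac{1}{3}\right) 2}{2 P} = \left(b - \frac{1}{3}\right) \frac{1}{2 P} = \left(- \frac{1}{3} + b\right) \frac{1}{2 P} = \frac{- \frac{1}{3} + b}{2 P}$)
$- 252 s{\left(1 + 2,-10 \right)} = - 252 \frac{-1 + 3 \left(-10\right)}{6 \left(1 + 2\right)} = - 252 \frac{-1 - 30}{6 \cdot 3} = - 252 \cdot \frac{1}{6} \cdot \frac{1}{3} \left(-31\right) = \left(-252\right) \left(- \frac{31}{18}\right) = 434$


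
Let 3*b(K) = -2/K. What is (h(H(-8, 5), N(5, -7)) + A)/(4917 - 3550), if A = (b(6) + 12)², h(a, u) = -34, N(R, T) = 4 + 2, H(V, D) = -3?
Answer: 8695/110727 ≈ 0.078526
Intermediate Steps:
N(R, T) = 6
b(K) = -2/(3*K) (b(K) = (-2/K)/3 = -2/(3*K))
A = 11449/81 (A = (-⅔/6 + 12)² = (-⅔*⅙ + 12)² = (-⅑ + 12)² = (107/9)² = 11449/81 ≈ 141.35)
(h(H(-8, 5), N(5, -7)) + A)/(4917 - 3550) = (-34 + 11449/81)/(4917 - 3550) = (8695/81)/1367 = (8695/81)*(1/1367) = 8695/110727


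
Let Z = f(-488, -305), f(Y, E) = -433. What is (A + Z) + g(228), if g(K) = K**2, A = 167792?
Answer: 219343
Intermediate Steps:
Z = -433
(A + Z) + g(228) = (167792 - 433) + 228**2 = 167359 + 51984 = 219343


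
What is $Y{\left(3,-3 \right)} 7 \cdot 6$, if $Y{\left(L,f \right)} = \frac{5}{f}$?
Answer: $-70$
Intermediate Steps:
$Y{\left(3,-3 \right)} 7 \cdot 6 = \frac{5}{-3} \cdot 7 \cdot 6 = 5 \left(- \frac{1}{3}\right) 7 \cdot 6 = \left(- \frac{5}{3}\right) 7 \cdot 6 = \left(- \frac{35}{3}\right) 6 = -70$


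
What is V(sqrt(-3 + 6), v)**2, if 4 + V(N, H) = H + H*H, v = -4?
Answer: 64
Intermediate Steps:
V(N, H) = -4 + H + H**2 (V(N, H) = -4 + (H + H*H) = -4 + (H + H**2) = -4 + H + H**2)
V(sqrt(-3 + 6), v)**2 = (-4 - 4 + (-4)**2)**2 = (-4 - 4 + 16)**2 = 8**2 = 64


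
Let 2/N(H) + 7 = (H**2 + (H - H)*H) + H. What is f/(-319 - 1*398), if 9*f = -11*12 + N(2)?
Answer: 134/6453 ≈ 0.020766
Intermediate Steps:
N(H) = 2/(-7 + H + H**2) (N(H) = 2/(-7 + ((H**2 + (H - H)*H) + H)) = 2/(-7 + ((H**2 + 0*H) + H)) = 2/(-7 + ((H**2 + 0) + H)) = 2/(-7 + (H**2 + H)) = 2/(-7 + (H + H**2)) = 2/(-7 + H + H**2))
f = -134/9 (f = (-11*12 + 2/(-7 + 2 + 2**2))/9 = (-132 + 2/(-7 + 2 + 4))/9 = (-132 + 2/(-1))/9 = (-132 + 2*(-1))/9 = (-132 - 2)/9 = (1/9)*(-134) = -134/9 ≈ -14.889)
f/(-319 - 1*398) = -134/(9*(-319 - 1*398)) = -134/(9*(-319 - 398)) = -134/9/(-717) = -134/9*(-1/717) = 134/6453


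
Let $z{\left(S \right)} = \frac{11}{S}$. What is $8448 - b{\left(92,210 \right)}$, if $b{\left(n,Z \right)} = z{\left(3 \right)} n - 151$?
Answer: $\frac{24785}{3} \approx 8261.7$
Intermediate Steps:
$b{\left(n,Z \right)} = -151 + \frac{11 n}{3}$ ($b{\left(n,Z \right)} = \frac{11}{3} n - 151 = 11 \cdot \frac{1}{3} n - 151 = \frac{11 n}{3} - 151 = -151 + \frac{11 n}{3}$)
$8448 - b{\left(92,210 \right)} = 8448 - \left(-151 + \frac{11}{3} \cdot 92\right) = 8448 - \left(-151 + \frac{1012}{3}\right) = 8448 - \frac{559}{3} = \frac{24785}{3}$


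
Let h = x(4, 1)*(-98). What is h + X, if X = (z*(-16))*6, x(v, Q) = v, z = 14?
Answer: -1736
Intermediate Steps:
X = -1344 (X = (14*(-16))*6 = -224*6 = -1344)
h = -392 (h = 4*(-98) = -392)
h + X = -392 - 1344 = -1736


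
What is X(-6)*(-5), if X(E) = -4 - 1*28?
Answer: 160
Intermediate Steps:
X(E) = -32 (X(E) = -4 - 28 = -32)
X(-6)*(-5) = -32*(-5) = 160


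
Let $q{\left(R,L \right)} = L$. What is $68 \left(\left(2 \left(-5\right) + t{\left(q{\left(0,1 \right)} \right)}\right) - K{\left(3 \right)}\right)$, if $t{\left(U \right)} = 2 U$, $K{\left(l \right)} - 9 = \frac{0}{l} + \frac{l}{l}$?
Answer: $-1224$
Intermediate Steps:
$K{\left(l \right)} = 10$ ($K{\left(l \right)} = 9 + \left(\frac{0}{l} + \frac{l}{l}\right) = 9 + \left(0 + 1\right) = 9 + 1 = 10$)
$68 \left(\left(2 \left(-5\right) + t{\left(q{\left(0,1 \right)} \right)}\right) - K{\left(3 \right)}\right) = 68 \left(\left(2 \left(-5\right) + 2 \cdot 1\right) - 10\right) = 68 \left(\left(-10 + 2\right) - 10\right) = 68 \left(-8 - 10\right) = 68 \left(-18\right) = -1224$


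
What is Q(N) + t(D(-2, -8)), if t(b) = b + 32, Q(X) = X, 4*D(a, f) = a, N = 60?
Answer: 183/2 ≈ 91.500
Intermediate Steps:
D(a, f) = a/4
t(b) = 32 + b
Q(N) + t(D(-2, -8)) = 60 + (32 + (1/4)*(-2)) = 60 + (32 - 1/2) = 60 + 63/2 = 183/2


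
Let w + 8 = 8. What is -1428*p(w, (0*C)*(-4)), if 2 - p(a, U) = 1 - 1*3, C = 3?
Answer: -5712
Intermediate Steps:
w = 0 (w = -8 + 8 = 0)
p(a, U) = 4 (p(a, U) = 2 - (1 - 1*3) = 2 - (1 - 3) = 2 - 1*(-2) = 2 + 2 = 4)
-1428*p(w, (0*C)*(-4)) = -1428*4 = -5712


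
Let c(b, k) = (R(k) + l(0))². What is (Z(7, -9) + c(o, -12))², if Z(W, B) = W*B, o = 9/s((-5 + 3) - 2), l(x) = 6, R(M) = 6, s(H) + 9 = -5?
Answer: 6561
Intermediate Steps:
s(H) = -14 (s(H) = -9 - 5 = -14)
o = -9/14 (o = 9/(-14) = 9*(-1/14) = -9/14 ≈ -0.64286)
Z(W, B) = B*W
c(b, k) = 144 (c(b, k) = (6 + 6)² = 12² = 144)
(Z(7, -9) + c(o, -12))² = (-9*7 + 144)² = (-63 + 144)² = 81² = 6561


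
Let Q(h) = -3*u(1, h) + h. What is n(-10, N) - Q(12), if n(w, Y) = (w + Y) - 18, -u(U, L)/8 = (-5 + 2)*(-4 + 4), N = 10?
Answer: -30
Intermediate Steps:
u(U, L) = 0 (u(U, L) = -8*(-5 + 2)*(-4 + 4) = -(-24)*0 = -8*0 = 0)
n(w, Y) = -18 + Y + w (n(w, Y) = (Y + w) - 18 = -18 + Y + w)
Q(h) = h (Q(h) = -3*0 + h = 0 + h = h)
n(-10, N) - Q(12) = (-18 + 10 - 10) - 1*12 = -18 - 12 = -30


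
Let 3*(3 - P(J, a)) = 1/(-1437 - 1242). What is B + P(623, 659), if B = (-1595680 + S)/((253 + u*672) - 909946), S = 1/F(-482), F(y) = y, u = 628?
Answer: 3949724578775/629726581206 ≈ 6.2721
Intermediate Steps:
P(J, a) = 24112/8037 (P(J, a) = 3 - 1/(3*(-1437 - 1242)) = 3 - ⅓/(-2679) = 3 - ⅓*(-1/2679) = 3 + 1/8037 = 24112/8037)
S = -1/482 (S = 1/(-482) = -1/482 ≈ -0.0020747)
B = 256372587/78353438 (B = (-1595680 - 1/482)/((253 + 628*672) - 909946) = -769117761/(482*((253 + 422016) - 909946)) = -769117761/(482*(422269 - 909946)) = -769117761/482/(-487677) = -769117761/482*(-1/487677) = 256372587/78353438 ≈ 3.2720)
B + P(623, 659) = 256372587/78353438 + 24112/8037 = 3949724578775/629726581206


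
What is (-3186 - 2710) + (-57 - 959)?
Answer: -6912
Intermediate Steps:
(-3186 - 2710) + (-57 - 959) = -5896 - 1016 = -6912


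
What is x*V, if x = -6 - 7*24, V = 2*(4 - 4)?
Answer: 0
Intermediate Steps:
V = 0 (V = 2*0 = 0)
x = -174 (x = -6 - 168 = -174)
x*V = -174*0 = 0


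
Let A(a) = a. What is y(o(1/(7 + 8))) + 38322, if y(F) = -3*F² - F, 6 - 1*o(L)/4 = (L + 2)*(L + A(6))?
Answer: 612503594/16875 ≈ 36297.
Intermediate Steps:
o(L) = 24 - 4*(2 + L)*(6 + L) (o(L) = 24 - 4*(L + 2)*(L + 6) = 24 - 4*(2 + L)*(6 + L))
y(F) = -F - 3*F²
y(o(1/(7 + 8))) + 38322 = -(-24 - 32/(7 + 8) - 4/(7 + 8)²)*(1 + 3*(-24 - 32/(7 + 8) - 4/(7 + 8)²)) + 38322 = -(-24 - 32/15 - 4*(1/15)²)*(1 + 3*(-24 - 32/15 - 4*(1/15)²)) + 38322 = -(-24 - 32*1/15 - 4*(1/15)²)*(1 + 3*(-24 - 32*1/15 - 4*(1/15)²)) + 38322 = -(-24 - 32/15 - 4*1/225)*(1 + 3*(-24 - 32/15 - 4*1/225)) + 38322 = -(-24 - 32/15 - 4/225)*(1 + 3*(-24 - 32/15 - 4/225)) + 38322 = -1*(-5884/225)*(1 + 3*(-5884/225)) + 38322 = -1*(-5884/225)*(1 - 5884/75) + 38322 = -1*(-5884/225)*(-5809/75) + 38322 = -34180156/16875 + 38322 = 612503594/16875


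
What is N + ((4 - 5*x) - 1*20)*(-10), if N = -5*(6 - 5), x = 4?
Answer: 355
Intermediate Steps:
N = -5 (N = -5*1 = -5)
N + ((4 - 5*x) - 1*20)*(-10) = -5 + ((4 - 5*4) - 1*20)*(-10) = -5 + ((4 - 20) - 20)*(-10) = -5 + (-16 - 20)*(-10) = -5 - 36*(-10) = -5 + 360 = 355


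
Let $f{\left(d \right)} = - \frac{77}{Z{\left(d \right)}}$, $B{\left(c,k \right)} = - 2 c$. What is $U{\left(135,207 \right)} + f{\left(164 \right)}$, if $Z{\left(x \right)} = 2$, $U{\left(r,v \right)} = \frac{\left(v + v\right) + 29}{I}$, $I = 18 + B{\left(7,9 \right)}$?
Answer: $\frac{289}{4} \approx 72.25$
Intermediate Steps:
$I = 4$ ($I = 18 - 14 = 4$)
$U{\left(r,v \right)} = \frac{29}{4} + \frac{v}{2}$ ($U{\left(r,v \right)} = \frac{\left(v + v\right) + 29}{4} = \left(2 v + 29\right) \frac{1}{4} = \left(29 + 2 v\right) \frac{1}{4} = \frac{29}{4} + \frac{v}{2}$)
$f{\left(d \right)} = - \frac{77}{2}$
$U{\left(135,207 \right)} + f{\left(164 \right)} = \left(\frac{29}{4} + \frac{1}{2} \cdot 207\right) - \frac{77}{2} = \left(\frac{29}{4} + \frac{207}{2}\right) - \frac{77}{2} = \frac{443}{4} - \frac{77}{2} = \frac{289}{4}$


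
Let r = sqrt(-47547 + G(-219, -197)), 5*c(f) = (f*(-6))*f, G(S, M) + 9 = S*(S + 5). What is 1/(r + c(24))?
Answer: -2880/1993531 - 25*I*sqrt(690)/11961186 ≈ -0.0014447 - 5.4902e-5*I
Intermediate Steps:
G(S, M) = -9 + S*(5 + S) (G(S, M) = -9 + S*(S + 5) = -9 + S*(5 + S))
c(f) = -6*f**2/5 (c(f) = ((f*(-6))*f)/5 = ((-6*f)*f)/5 = (-6*f**2)/5 = -6*f**2/5)
r = I*sqrt(690) (r = sqrt(-47547 + (-9 + (-219)**2 + 5*(-219))) = sqrt(-47547 + (-9 + 47961 - 1095)) = sqrt(-47547 + 46857) = sqrt(-690) = I*sqrt(690) ≈ 26.268*I)
1/(r + c(24)) = 1/(I*sqrt(690) - 6/5*24**2) = 1/(I*sqrt(690) - 6/5*576) = 1/(I*sqrt(690) - 3456/5) = 1/(-3456/5 + I*sqrt(690))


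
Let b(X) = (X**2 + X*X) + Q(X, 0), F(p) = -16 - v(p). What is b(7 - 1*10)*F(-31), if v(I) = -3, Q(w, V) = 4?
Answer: -286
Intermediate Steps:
F(p) = -13 (F(p) = -16 - 1*(-3) = -16 + 3 = -13)
b(X) = 4 + 2*X**2 (b(X) = (X**2 + X*X) + 4 = (X**2 + X**2) + 4 = 2*X**2 + 4 = 4 + 2*X**2)
b(7 - 1*10)*F(-31) = (4 + 2*(7 - 1*10)**2)*(-13) = (4 + 2*(7 - 10)**2)*(-13) = (4 + 2*(-3)**2)*(-13) = (4 + 2*9)*(-13) = (4 + 18)*(-13) = 22*(-13) = -286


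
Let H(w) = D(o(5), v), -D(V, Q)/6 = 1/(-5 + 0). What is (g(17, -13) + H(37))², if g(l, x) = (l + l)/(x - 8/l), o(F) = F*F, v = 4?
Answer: 2298256/1311025 ≈ 1.7530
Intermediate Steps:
o(F) = F²
D(V, Q) = 6/5 (D(V, Q) = -6/(-5 + 0) = -6/(-5) = -6*(-⅕) = 6/5)
H(w) = 6/5
g(l, x) = 2*l/(x - 8/l) (g(l, x) = (2*l)/(x - 8/l) = 2*l/(x - 8/l))
(g(17, -13) + H(37))² = (2*17²/(-8 + 17*(-13)) + 6/5)² = (2*289/(-8 - 221) + 6/5)² = (2*289/(-229) + 6/5)² = (2*289*(-1/229) + 6/5)² = (-578/229 + 6/5)² = (-1516/1145)² = 2298256/1311025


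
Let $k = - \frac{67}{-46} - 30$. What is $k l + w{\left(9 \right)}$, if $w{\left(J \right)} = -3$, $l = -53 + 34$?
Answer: $\frac{24809}{46} \approx 539.33$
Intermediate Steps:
$k = - \frac{1313}{46}$ ($k = \left(-67\right) \left(- \frac{1}{46}\right) - 30 = \frac{67}{46} - 30 = - \frac{1313}{46} \approx -28.543$)
$l = -19$
$k l + w{\left(9 \right)} = \left(- \frac{1313}{46}\right) \left(-19\right) - 3 = \frac{24947}{46} - 3 = \frac{24809}{46}$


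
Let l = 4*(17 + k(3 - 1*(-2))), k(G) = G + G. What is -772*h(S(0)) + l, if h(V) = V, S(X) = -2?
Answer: 1652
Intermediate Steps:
k(G) = 2*G
l = 108 (l = 4*(17 + 2*(3 - 1*(-2))) = 4*(17 + 2*(3 + 2)) = 4*(17 + 2*5) = 4*(17 + 10) = 4*27 = 108)
-772*h(S(0)) + l = -772*(-2) + 108 = 1544 + 108 = 1652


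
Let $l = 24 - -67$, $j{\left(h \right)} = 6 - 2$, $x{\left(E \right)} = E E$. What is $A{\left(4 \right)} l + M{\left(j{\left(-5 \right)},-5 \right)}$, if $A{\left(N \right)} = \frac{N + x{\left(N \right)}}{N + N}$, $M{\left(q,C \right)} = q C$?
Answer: $\frac{415}{2} \approx 207.5$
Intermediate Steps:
$x{\left(E \right)} = E^{2}$
$j{\left(h \right)} = 4$ ($j{\left(h \right)} = 6 - 2 = 4$)
$M{\left(q,C \right)} = C q$
$A{\left(N \right)} = \frac{N + N^{2}}{2 N}$ ($A{\left(N \right)} = \frac{N + N^{2}}{N + N} = \frac{N + N^{2}}{2 N}$)
$l = 91$ ($l = 24 + 67 = 91$)
$A{\left(4 \right)} l + M{\left(j{\left(-5 \right)},-5 \right)} = \left(\frac{1}{2} + \frac{1}{2} \cdot 4\right) 91 - 20 = \left(\frac{1}{2} + 2\right) 91 - 20 = \frac{5}{2} \cdot 91 - 20 = \frac{455}{2} - 20 = \frac{415}{2}$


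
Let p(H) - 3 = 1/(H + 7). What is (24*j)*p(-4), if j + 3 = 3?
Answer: 0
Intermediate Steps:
p(H) = 3 + 1/(7 + H) (p(H) = 3 + 1/(H + 7) = 3 + 1/(7 + H))
j = 0 (j = -3 + 3 = 0)
(24*j)*p(-4) = (24*0)*((22 + 3*(-4))/(7 - 4)) = 0*((22 - 12)/3) = 0*((1/3)*10) = 0*(10/3) = 0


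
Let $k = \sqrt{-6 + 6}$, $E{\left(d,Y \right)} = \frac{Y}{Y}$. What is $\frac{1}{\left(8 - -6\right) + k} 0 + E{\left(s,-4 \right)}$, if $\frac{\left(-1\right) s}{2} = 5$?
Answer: $1$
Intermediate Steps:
$s = -10$ ($s = \left(-2\right) 5 = -10$)
$E{\left(d,Y \right)} = 1$
$k = 0$ ($k = \sqrt{0} = 0$)
$\frac{1}{\left(8 - -6\right) + k} 0 + E{\left(s,-4 \right)} = \frac{1}{\left(8 - -6\right) + 0} \cdot 0 + 1 = \frac{1}{\left(8 + 6\right) + 0} \cdot 0 + 1 = \frac{1}{14 + 0} \cdot 0 + 1 = \frac{1}{14} \cdot 0 + 1 = 0 + 1 = 1$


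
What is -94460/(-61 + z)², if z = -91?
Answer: -23615/5776 ≈ -4.0885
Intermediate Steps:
-94460/(-61 + z)² = -94460/(-61 - 91)² = -94460/((-152)²) = -94460/23104 = -94460*1/23104 = -23615/5776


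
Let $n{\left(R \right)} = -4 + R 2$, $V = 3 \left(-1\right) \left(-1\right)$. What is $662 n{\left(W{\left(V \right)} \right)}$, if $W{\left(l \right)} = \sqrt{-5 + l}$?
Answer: $-2648 + 1324 i \sqrt{2} \approx -2648.0 + 1872.4 i$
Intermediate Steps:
$V = 3$ ($V = \left(-3\right) \left(-1\right) = 3$)
$n{\left(R \right)} = -4 + 2 R$
$662 n{\left(W{\left(V \right)} \right)} = 662 \left(-4 + 2 \sqrt{-5 + 3}\right) = 662 \left(-4 + 2 \sqrt{-2}\right) = 662 \left(-4 + 2 i \sqrt{2}\right) = -2648 + 1324 i \sqrt{2}$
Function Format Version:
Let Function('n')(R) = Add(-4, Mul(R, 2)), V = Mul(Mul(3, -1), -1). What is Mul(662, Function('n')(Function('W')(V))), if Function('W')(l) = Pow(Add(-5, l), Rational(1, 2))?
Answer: Add(-2648, Mul(1324, I, Pow(2, Rational(1, 2)))) ≈ Add(-2648.0, Mul(1872.4, I))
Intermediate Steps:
V = 3 (V = Mul(-3, -1) = 3)
Function('n')(R) = Add(-4, Mul(2, R))
Mul(662, Function('n')(Function('W')(V))) = Mul(662, Add(-4, Mul(2, Pow(Add(-5, 3), Rational(1, 2))))) = Mul(662, Add(-4, Mul(2, Pow(-2, Rational(1, 2))))) = Mul(662, Add(-4, Mul(2, Mul(I, Pow(2, Rational(1, 2)))))) = Mul(662, Add(-4, Mul(2, I, Pow(2, Rational(1, 2))))) = Add(-2648, Mul(1324, I, Pow(2, Rational(1, 2))))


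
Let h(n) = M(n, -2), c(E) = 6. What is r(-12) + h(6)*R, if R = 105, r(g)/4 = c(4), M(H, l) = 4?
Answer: 444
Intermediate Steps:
r(g) = 24 (r(g) = 4*6 = 24)
h(n) = 4
r(-12) + h(6)*R = 24 + 4*105 = 24 + 420 = 444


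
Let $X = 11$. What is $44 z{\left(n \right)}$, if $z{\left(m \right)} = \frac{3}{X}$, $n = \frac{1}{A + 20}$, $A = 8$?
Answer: $12$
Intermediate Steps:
$n = \frac{1}{28}$ ($n = \frac{1}{8 + 20} = \frac{1}{28} \approx 0.035714$)
$z{\left(m \right)} = \frac{3}{11}$
$44 z{\left(n \right)} = 44 \cdot \frac{3}{11} = 12$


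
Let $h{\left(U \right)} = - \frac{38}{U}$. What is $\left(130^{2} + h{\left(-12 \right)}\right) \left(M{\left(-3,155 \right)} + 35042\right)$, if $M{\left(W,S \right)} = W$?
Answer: $\frac{3553620341}{6} \approx 5.9227 \cdot 10^{8}$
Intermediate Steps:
$\left(130^{2} + h{\left(-12 \right)}\right) \left(M{\left(-3,155 \right)} + 35042\right) = \left(130^{2} - \frac{38}{-12}\right) \left(-3 + 35042\right) = \left(16900 - - \frac{19}{6}\right) 35039 = \left(16900 + \frac{19}{6}\right) 35039 = \frac{101419}{6} \cdot 35039 = \frac{3553620341}{6}$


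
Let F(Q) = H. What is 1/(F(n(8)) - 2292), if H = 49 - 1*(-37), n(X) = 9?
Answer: -1/2206 ≈ -0.00045331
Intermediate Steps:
H = 86 (H = 49 + 37 = 86)
F(Q) = 86
1/(F(n(8)) - 2292) = 1/(86 - 2292) = 1/(-2206) = -1/2206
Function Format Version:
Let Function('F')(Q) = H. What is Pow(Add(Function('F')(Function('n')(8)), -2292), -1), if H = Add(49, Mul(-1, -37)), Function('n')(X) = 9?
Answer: Rational(-1, 2206) ≈ -0.00045331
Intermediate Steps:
H = 86 (H = Add(49, 37) = 86)
Function('F')(Q) = 86
Pow(Add(Function('F')(Function('n')(8)), -2292), -1) = Pow(Add(86, -2292), -1) = Pow(-2206, -1) = Rational(-1, 2206)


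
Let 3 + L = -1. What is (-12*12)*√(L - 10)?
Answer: -144*I*√14 ≈ -538.8*I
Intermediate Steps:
L = -4 (L = -3 - 1 = -4)
(-12*12)*√(L - 10) = (-12*12)*√(-4 - 10) = -144*I*√14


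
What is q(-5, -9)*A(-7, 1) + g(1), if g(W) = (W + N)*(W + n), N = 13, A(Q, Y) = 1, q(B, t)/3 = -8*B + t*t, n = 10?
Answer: 517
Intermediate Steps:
q(B, t) = -24*B + 3*t**2 (q(B, t) = 3*(-8*B + t*t) = 3*(-8*B + t**2) = 3*(t**2 - 8*B) = -24*B + 3*t**2)
g(W) = (10 + W)*(13 + W) (g(W) = (W + 13)*(W + 10) = (13 + W)*(10 + W) = (10 + W)*(13 + W))
q(-5, -9)*A(-7, 1) + g(1) = (-24*(-5) + 3*(-9)**2)*1 + (130 + 1**2 + 23*1) = (120 + 3*81)*1 + (130 + 1 + 23) = (120 + 243)*1 + 154 = 363*1 + 154 = 363 + 154 = 517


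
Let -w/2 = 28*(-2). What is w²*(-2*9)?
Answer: -225792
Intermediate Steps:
w = 112 (w = -56*(-2) = -2*(-56) = 112)
w²*(-2*9) = 112²*(-2*9) = 12544*(-18) = -225792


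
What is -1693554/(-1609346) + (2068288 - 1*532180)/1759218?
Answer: 454288328845/235932537619 ≈ 1.9255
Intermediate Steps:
-1693554/(-1609346) + (2068288 - 1*532180)/1759218 = -1693554*(-1/1609346) + (2068288 - 532180)*(1/1759218) = 846777/804673 + 1536108*(1/1759218) = 846777/804673 + 256018/293203 = 454288328845/235932537619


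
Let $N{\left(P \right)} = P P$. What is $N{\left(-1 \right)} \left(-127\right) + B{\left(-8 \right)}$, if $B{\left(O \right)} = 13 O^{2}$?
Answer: $705$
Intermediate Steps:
$N{\left(P \right)} = P^{2}$
$N{\left(-1 \right)} \left(-127\right) + B{\left(-8 \right)} = \left(-1\right)^{2} \left(-127\right) + 13 \left(-8\right)^{2} = 1 \left(-127\right) + 13 \cdot 64 = -127 + 832 = 705$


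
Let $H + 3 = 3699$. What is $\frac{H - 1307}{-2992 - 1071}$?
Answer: $- \frac{2389}{4063} \approx -0.58799$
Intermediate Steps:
$H = 3696$ ($H = -3 + 3699 = 3696$)
$\frac{H - 1307}{-2992 - 1071} = \frac{3696 - 1307}{-2992 - 1071} = \frac{2389}{-4063} = 2389 \left(- \frac{1}{4063}\right) = - \frac{2389}{4063}$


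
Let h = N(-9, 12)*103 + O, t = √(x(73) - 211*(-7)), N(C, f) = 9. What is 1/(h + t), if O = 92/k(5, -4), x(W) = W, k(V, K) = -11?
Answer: 22231/20384695 - 121*√62/20384695 ≈ 0.0010438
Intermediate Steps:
t = 5*√62 (t = √(73 - 211*(-7)) = √(73 + 1477) = √1550 = 5*√62 ≈ 39.370)
O = -92/11 (O = 92/(-11) = 92*(-1/11) = -92/11 ≈ -8.3636)
h = 10105/11 (h = 9*103 - 92/11 = 927 - 92/11 = 10105/11 ≈ 918.64)
1/(h + t) = 1/(10105/11 + 5*√62)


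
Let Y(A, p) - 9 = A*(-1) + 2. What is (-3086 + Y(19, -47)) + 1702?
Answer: -1392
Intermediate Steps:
Y(A, p) = 11 - A (Y(A, p) = 9 + (A*(-1) + 2) = 9 + (-A + 2) = 9 + (2 - A) = 11 - A)
(-3086 + Y(19, -47)) + 1702 = (-3086 + (11 - 1*19)) + 1702 = (-3086 + (11 - 19)) + 1702 = (-3086 - 8) + 1702 = -3094 + 1702 = -1392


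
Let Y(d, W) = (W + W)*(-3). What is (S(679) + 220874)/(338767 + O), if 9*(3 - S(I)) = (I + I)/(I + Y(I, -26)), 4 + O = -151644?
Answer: 1659889297/1406199285 ≈ 1.1804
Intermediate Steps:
Y(d, W) = -6*W (Y(d, W) = (2*W)*(-3) = -6*W)
O = -151648 (O = -4 - 151644 = -151648)
S(I) = 3 - 2*I/(9*(156 + I)) (S(I) = 3 - (I + I)/(9*(I - 6*(-26))) = 3 - 2*I/(9*(I + 156)) = 3 - 2*I/(9*(156 + I)))
(S(679) + 220874)/(338767 + O) = ((4212 + 25*679)/(9*(156 + 679)) + 220874)/(338767 - 151648) = ((1/9)*(4212 + 16975)/835 + 220874)/187119 = ((1/9)*(1/835)*21187 + 220874)*(1/187119) = (21187/7515 + 220874)*(1/187119) = (1659889297/7515)*(1/187119) = 1659889297/1406199285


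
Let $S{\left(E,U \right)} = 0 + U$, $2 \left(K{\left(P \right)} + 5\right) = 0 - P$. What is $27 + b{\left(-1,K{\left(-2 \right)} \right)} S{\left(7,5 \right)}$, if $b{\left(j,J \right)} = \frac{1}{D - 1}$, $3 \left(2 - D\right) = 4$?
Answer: $12$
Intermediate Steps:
$K{\left(P \right)} = -5 - \frac{P}{2}$ ($K{\left(P \right)} = -5 + \frac{0 - P}{2} = -5 + \frac{\left(-1\right) P}{2} = -5 - \frac{P}{2}$)
$D = \frac{2}{3}$ ($D = 2 - \frac{4}{3} = \frac{2}{3} \approx 0.66667$)
$S{\left(E,U \right)} = U$
$b{\left(j,J \right)} = -3$ ($b{\left(j,J \right)} = \frac{1}{\frac{2}{3} - 1} = \frac{1}{- \frac{1}{3}} = -3$)
$27 + b{\left(-1,K{\left(-2 \right)} \right)} S{\left(7,5 \right)} = 27 - 15 = 12$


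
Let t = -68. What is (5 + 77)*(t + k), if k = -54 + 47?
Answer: -6150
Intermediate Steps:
k = -7
(5 + 77)*(t + k) = (5 + 77)*(-68 - 7) = 82*(-75) = -6150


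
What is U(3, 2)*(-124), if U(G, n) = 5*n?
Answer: -1240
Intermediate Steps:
U(3, 2)*(-124) = (5*2)*(-124) = 10*(-124) = -1240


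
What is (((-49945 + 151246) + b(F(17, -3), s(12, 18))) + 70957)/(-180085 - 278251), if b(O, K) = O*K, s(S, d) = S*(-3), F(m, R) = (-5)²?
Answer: -85679/229168 ≈ -0.37387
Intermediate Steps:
F(m, R) = 25
s(S, d) = -3*S
b(O, K) = K*O
(((-49945 + 151246) + b(F(17, -3), s(12, 18))) + 70957)/(-180085 - 278251) = (((-49945 + 151246) - 3*12*25) + 70957)/(-180085 - 278251) = ((101301 - 36*25) + 70957)/(-458336) = ((101301 - 900) + 70957)*(-1/458336) = (100401 + 70957)*(-1/458336) = 171358*(-1/458336) = -85679/229168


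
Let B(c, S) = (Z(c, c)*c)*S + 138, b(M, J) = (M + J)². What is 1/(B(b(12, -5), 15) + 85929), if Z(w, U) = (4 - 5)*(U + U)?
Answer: 1/14037 ≈ 7.1240e-5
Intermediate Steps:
b(M, J) = (J + M)²
Z(w, U) = -2*U
B(c, S) = 138 - 2*S*c² (B(c, S) = ((-2*c)*c)*S + 138 = (-2*c²)*S + 138 = -2*S*c² + 138 = 138 - 2*S*c²)
1/(B(b(12, -5), 15) + 85929) = 1/((138 - 2*15*((-5 + 12)²)²) + 85929) = 1/((138 - 2*15*(7²)²) + 85929) = 1/((138 - 2*15*49²) + 85929) = 1/((138 - 2*15*2401) + 85929) = 1/((138 - 72030) + 85929) = 1/(-71892 + 85929) = 1/14037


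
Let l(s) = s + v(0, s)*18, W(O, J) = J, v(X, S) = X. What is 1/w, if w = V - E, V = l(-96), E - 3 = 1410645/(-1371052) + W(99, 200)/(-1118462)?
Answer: -766734781012/75117729800993 ≈ -0.010207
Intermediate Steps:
E = 1511190823841/766734781012 (E = 3 + (1410645/(-1371052) + 200/(-1118462)) = 3 + (1410645*(-1/1371052) + 200*(-1/1118462)) = 3 + (-1410645/1371052 - 100/559231) = 3 - 789013519195/766734781012 = 1511190823841/766734781012 ≈ 1.9709)
l(s) = s (l(s) = s + 0*18 = s + 0 = s)
V = -96
w = -75117729800993/766734781012 (w = -96 - 1*1511190823841/766734781012 = -96 - 1511190823841/766734781012 = -75117729800993/766734781012 ≈ -97.971)
1/w = 1/(-75117729800993/766734781012) = -766734781012/75117729800993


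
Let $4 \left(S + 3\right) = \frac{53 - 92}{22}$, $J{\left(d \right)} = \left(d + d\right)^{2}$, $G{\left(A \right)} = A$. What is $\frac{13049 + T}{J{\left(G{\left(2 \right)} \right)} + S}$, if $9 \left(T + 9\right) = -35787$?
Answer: $\frac{2392808}{3315} \approx 721.81$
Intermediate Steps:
$J{\left(d \right)} = 4 d^{2}$ ($J{\left(d \right)} = \left(2 d\right)^{2} = 4 d^{2}$)
$S = - \frac{303}{88}$ ($S = -3 + \frac{\frac{1}{22} \left(53 - 92\right)}{4} = -3 + \frac{\frac{1}{22} \left(-39\right)}{4} = -3 + \frac{1}{4} \left(- \frac{39}{22}\right) = -3 - \frac{39}{88} = - \frac{303}{88} \approx -3.4432$)
$T = - \frac{11956}{3}$ ($T = -9 + \frac{1}{9} \left(-35787\right) = -9 - \frac{11929}{3} = - \frac{11956}{3} \approx -3985.3$)
$\frac{13049 + T}{J{\left(G{\left(2 \right)} \right)} + S} = \frac{13049 - \frac{11956}{3}}{4 \cdot 2^{2} - \frac{303}{88}} = \frac{27191}{3 \left(4 \cdot 4 - \frac{303}{88}\right)} = \frac{27191}{3 \left(16 - \frac{303}{88}\right)} = \frac{27191}{3 \cdot \frac{1105}{88}} = \frac{27191}{3} \cdot \frac{88}{1105} = \frac{2392808}{3315}$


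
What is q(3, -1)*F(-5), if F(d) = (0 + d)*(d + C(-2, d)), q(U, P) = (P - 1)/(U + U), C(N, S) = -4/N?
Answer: -5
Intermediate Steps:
q(U, P) = (-1 + P)/(2*U) (q(U, P) = (-1 + P)/((2*U)) = (-1 + P)*(1/(2*U)) = (-1 + P)/(2*U))
F(d) = d*(2 + d) (F(d) = (0 + d)*(d - 4/(-2)) = d*(d - 4*(-½)) = d*(d + 2) = d*(2 + d))
q(3, -1)*F(-5) = ((½)*(-1 - 1)/3)*(-5*(2 - 5)) = ((½)*(⅓)*(-2))*(-5*(-3)) = -⅓*15 = -5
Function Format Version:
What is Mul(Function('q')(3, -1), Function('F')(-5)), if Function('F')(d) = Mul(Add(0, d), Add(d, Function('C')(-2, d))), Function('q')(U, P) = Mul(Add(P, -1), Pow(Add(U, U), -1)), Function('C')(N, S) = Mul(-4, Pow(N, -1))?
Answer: -5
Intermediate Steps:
Function('q')(U, P) = Mul(Rational(1, 2), Pow(U, -1), Add(-1, P)) (Function('q')(U, P) = Mul(Add(-1, P), Pow(Mul(2, U), -1)) = Mul(Add(-1, P), Mul(Rational(1, 2), Pow(U, -1))) = Mul(Rational(1, 2), Pow(U, -1), Add(-1, P)))
Function('F')(d) = Mul(d, Add(2, d)) (Function('F')(d) = Mul(Add(0, d), Add(d, Mul(-4, Pow(-2, -1)))) = Mul(d, Add(d, Mul(-4, Rational(-1, 2)))) = Mul(d, Add(d, 2)) = Mul(d, Add(2, d)))
Mul(Function('q')(3, -1), Function('F')(-5)) = Mul(Mul(Rational(1, 2), Pow(3, -1), Add(-1, -1)), Mul(-5, Add(2, -5))) = Mul(Mul(Rational(1, 2), Rational(1, 3), -2), Mul(-5, -3)) = Mul(Rational(-1, 3), 15) = -5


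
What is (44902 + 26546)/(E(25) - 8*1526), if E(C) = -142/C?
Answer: -893100/152671 ≈ -5.8498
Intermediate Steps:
(44902 + 26546)/(E(25) - 8*1526) = (44902 + 26546)/(-142/25 - 8*1526) = 71448/(-142*1/25 - 12208) = 71448/(-142/25 - 12208) = 71448/(-305342/25) = 71448*(-25/305342) = -893100/152671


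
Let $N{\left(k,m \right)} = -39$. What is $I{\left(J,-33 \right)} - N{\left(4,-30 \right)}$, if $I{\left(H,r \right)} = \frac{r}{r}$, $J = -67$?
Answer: $40$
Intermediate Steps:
$I{\left(H,r \right)} = 1$
$I{\left(J,-33 \right)} - N{\left(4,-30 \right)} = 1 - -39 = 1 + 39 = 40$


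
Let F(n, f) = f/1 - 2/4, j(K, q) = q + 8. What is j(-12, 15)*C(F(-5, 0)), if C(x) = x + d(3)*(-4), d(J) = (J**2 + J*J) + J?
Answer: -3887/2 ≈ -1943.5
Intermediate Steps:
j(K, q) = 8 + q
d(J) = J + 2*J**2 (d(J) = (J**2 + J**2) + J = 2*J**2 + J = J + 2*J**2)
F(n, f) = -1/2 + f (F(n, f) = f*1 - 2*1/4 = f - 1/2 = -1/2 + f)
C(x) = -84 + x (C(x) = x + (3*(1 + 2*3))*(-4) = x + (3*(1 + 6))*(-4) = x + (3*7)*(-4) = x + 21*(-4) = x - 84 = -84 + x)
j(-12, 15)*C(F(-5, 0)) = (8 + 15)*(-84 + (-1/2 + 0)) = 23*(-84 - 1/2) = 23*(-169/2) = -3887/2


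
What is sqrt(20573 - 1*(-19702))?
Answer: 15*sqrt(179) ≈ 200.69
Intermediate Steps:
sqrt(20573 - 1*(-19702)) = sqrt(20573 + 19702) = sqrt(40275) = 15*sqrt(179)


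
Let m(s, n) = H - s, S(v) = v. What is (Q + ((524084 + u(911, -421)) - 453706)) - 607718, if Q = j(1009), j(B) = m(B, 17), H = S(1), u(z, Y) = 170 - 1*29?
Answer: -538207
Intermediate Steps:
u(z, Y) = 141 (u(z, Y) = 170 - 29 = 141)
H = 1
m(s, n) = 1 - s
j(B) = 1 - B
Q = -1008 (Q = 1 - 1*1009 = 1 - 1009 = -1008)
(Q + ((524084 + u(911, -421)) - 453706)) - 607718 = (-1008 + ((524084 + 141) - 453706)) - 607718 = (-1008 + (524225 - 453706)) - 607718 = (-1008 + 70519) - 607718 = 69511 - 607718 = -538207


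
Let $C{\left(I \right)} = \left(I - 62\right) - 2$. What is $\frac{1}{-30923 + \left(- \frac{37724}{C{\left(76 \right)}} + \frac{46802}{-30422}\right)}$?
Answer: $- \frac{6519}{222090629} \approx -2.9353 \cdot 10^{-5}$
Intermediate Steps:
$C{\left(I \right)} = -64 + I$ ($C{\left(I \right)} = \left(-62 + I\right) - 2 = -64 + I$)
$\frac{1}{-30923 + \left(- \frac{37724}{C{\left(76 \right)}} + \frac{46802}{-30422}\right)} = \frac{1}{-30923 + \left(- \frac{37724}{-64 + 76} + \frac{46802}{-30422}\right)} = \frac{1}{-30923 + \left(- \frac{37724}{12} + 46802 \left(- \frac{1}{30422}\right)\right)} = \frac{1}{-30923 - \frac{20503592}{6519}} = \frac{1}{- \frac{222090629}{6519}} = - \frac{6519}{222090629}$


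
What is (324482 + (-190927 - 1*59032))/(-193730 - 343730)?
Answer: -74523/537460 ≈ -0.13866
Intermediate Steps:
(324482 + (-190927 - 1*59032))/(-193730 - 343730) = (324482 + (-190927 - 59032))/(-537460) = (324482 - 249959)*(-1/537460) = 74523*(-1/537460) = -74523/537460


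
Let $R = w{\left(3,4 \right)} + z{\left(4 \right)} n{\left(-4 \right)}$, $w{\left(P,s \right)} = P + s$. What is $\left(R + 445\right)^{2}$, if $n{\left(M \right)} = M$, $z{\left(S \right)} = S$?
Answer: $190096$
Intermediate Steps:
$R = -9$ ($R = \left(3 + 4\right) + 4 \left(-4\right) = 7 - 16 = -9$)
$\left(R + 445\right)^{2} = \left(-9 + 445\right)^{2} = 436^{2} = 190096$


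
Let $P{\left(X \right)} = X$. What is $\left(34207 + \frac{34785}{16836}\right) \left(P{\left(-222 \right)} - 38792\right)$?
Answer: $- \frac{3744978809453}{2806} \approx -1.3346 \cdot 10^{9}$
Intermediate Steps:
$\left(34207 + \frac{34785}{16836}\right) \left(P{\left(-222 \right)} - 38792\right) = \left(34207 + \frac{34785}{16836}\right) \left(-222 - 38792\right) = \left(34207 + 34785 \cdot \frac{1}{16836}\right) \left(-39014\right) = \left(34207 + \frac{11595}{5612}\right) \left(-39014\right) = \frac{191981279}{5612} \left(-39014\right) = - \frac{3744978809453}{2806}$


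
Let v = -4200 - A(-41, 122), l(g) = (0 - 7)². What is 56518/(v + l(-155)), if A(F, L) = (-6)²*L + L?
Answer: -56518/8665 ≈ -6.5226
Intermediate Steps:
l(g) = 49 (l(g) = (-7)² = 49)
A(F, L) = 37*L (A(F, L) = 36*L + L = 37*L)
v = -8714 (v = -4200 - 37*122 = -4200 - 1*4514 = -4200 - 4514 = -8714)
56518/(v + l(-155)) = 56518/(-8714 + 49) = 56518/(-8665) = 56518*(-1/8665) = -56518/8665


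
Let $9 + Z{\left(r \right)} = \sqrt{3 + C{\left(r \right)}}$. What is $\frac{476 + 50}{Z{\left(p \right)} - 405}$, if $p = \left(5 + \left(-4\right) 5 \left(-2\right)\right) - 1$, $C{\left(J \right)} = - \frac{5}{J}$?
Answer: $- \frac{9581616}{7541297} - \frac{1052 \sqrt{1397}}{7541297} \approx -1.2758$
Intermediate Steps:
$p = 44$ ($p = \left(5 - -40\right) - 1 = \left(5 + 40\right) - 1 = 45 - 1 = 44$)
$Z{\left(r \right)} = -9 + \sqrt{3 - \frac{5}{r}}$
$\frac{476 + 50}{Z{\left(p \right)} - 405} = \frac{476 + 50}{\left(-9 + \sqrt{3 - \frac{5}{44}}\right) - 405} = \frac{526}{\left(-9 + \sqrt{3 - \frac{5}{44}}\right) - 405} = \frac{526}{\left(-9 + \sqrt{\frac{127}{44}}\right) - 405} = \frac{526}{\left(-9 + \frac{\sqrt{1397}}{22}\right) - 405} = \frac{526}{-414 + \frac{\sqrt{1397}}{22}}$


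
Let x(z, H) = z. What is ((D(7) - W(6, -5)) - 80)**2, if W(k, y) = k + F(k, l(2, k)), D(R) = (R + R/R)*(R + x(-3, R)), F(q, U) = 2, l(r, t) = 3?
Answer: 3136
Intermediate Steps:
D(R) = (1 + R)*(-3 + R) (D(R) = (R + R/R)*(R - 3) = (R + 1)*(-3 + R) = (1 + R)*(-3 + R))
W(k, y) = 2 + k (W(k, y) = k + 2 = 2 + k)
((D(7) - W(6, -5)) - 80)**2 = (((-3 + 7**2 - 2*7) - (2 + 6)) - 80)**2 = (((-3 + 49 - 14) - 1*8) - 80)**2 = ((32 - 8) - 80)**2 = (24 - 80)**2 = (-56)**2 = 3136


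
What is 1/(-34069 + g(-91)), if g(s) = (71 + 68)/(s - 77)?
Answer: -168/5723731 ≈ -2.9351e-5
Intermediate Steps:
g(s) = 139/(-77 + s)
1/(-34069 + g(-91)) = 1/(-34069 + 139/(-77 - 91)) = 1/(-34069 + 139/(-168)) = 1/(-34069 + 139*(-1/168)) = 1/(-34069 - 139/168) = 1/(-5723731/168) = -168/5723731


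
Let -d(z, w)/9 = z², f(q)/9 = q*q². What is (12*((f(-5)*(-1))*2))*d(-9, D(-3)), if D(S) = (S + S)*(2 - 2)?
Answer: -19683000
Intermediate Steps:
f(q) = 9*q³ (f(q) = 9*(q*q²) = 9*q³)
D(S) = 0 (D(S) = (2*S)*0 = 0)
d(z, w) = -9*z²
(12*((f(-5)*(-1))*2))*d(-9, D(-3)) = (12*(((9*(-5)³)*(-1))*2))*(-9*(-9)²) = (12*(((9*(-125))*(-1))*2))*(-9*81) = (12*(-1125*(-1)*2))*(-729) = (12*(1125*2))*(-729) = (12*2250)*(-729) = 27000*(-729) = -19683000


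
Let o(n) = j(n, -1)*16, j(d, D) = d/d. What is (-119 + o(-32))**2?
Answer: 10609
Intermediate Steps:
j(d, D) = 1
o(n) = 16 (o(n) = 1*16 = 16)
(-119 + o(-32))**2 = (-119 + 16)**2 = (-103)**2 = 10609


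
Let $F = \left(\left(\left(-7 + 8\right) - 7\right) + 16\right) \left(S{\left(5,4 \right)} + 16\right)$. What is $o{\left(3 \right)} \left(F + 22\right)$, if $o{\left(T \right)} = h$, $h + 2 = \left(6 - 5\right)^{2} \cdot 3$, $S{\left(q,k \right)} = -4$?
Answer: $142$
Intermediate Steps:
$F = 120$ ($F = \left(\left(\left(-7 + 8\right) - 7\right) + 16\right) \left(-4 + 16\right) = \left(\left(1 - 7\right) + 16\right) 12 = \left(-6 + 16\right) 12 = 10 \cdot 12 = 120$)
$h = 1$ ($h = -2 + \left(6 - 5\right)^{2} \cdot 3 = -2 + 1^{2} \cdot 3 = -2 + 1 \cdot 3 = -2 + 3 = 1$)
$o{\left(T \right)} = 1$
$o{\left(3 \right)} \left(F + 22\right) = 1 \left(120 + 22\right) = 1 \cdot 142 = 142$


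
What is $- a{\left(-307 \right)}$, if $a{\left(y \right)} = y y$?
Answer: $-94249$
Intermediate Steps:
$a{\left(y \right)} = y^{2}$
$- a{\left(-307 \right)} = - \left(-307\right)^{2} = \left(-1\right) 94249 = -94249$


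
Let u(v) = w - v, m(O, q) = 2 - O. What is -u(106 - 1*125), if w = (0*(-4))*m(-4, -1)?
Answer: -19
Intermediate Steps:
w = 0 (w = (0*(-4))*(2 - 1*(-4)) = 0*(2 + 4) = 0*6 = 0)
u(v) = -v (u(v) = 0 - v = -v)
-u(106 - 1*125) = -(-1)*(106 - 1*125) = -(-1)*(106 - 125) = -(-1)*(-19) = -1*19 = -19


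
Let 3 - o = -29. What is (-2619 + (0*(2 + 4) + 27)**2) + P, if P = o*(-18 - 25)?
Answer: -3266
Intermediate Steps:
o = 32 (o = 3 - 1*(-29) = 3 + 29 = 32)
P = -1376 (P = 32*(-18 - 25) = 32*(-43) = -1376)
(-2619 + (0*(2 + 4) + 27)**2) + P = (-2619 + (0*(2 + 4) + 27)**2) - 1376 = (-2619 + (0*6 + 27)**2) - 1376 = (-2619 + (0 + 27)**2) - 1376 = (-2619 + 27**2) - 1376 = (-2619 + 729) - 1376 = -1890 - 1376 = -3266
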